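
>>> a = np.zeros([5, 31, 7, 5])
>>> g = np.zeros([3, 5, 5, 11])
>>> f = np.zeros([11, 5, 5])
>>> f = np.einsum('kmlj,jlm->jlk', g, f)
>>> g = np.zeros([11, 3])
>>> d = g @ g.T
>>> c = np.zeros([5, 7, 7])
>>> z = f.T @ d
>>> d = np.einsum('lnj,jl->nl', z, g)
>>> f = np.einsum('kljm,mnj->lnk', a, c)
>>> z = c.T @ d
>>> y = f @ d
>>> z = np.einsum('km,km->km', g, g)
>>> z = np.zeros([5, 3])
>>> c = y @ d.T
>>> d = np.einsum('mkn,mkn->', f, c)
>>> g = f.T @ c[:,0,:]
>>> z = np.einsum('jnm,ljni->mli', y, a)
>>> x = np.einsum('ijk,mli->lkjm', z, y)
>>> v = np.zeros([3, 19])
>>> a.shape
(5, 31, 7, 5)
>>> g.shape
(5, 7, 5)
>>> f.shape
(31, 7, 5)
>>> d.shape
()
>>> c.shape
(31, 7, 5)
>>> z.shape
(3, 5, 5)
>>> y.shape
(31, 7, 3)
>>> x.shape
(7, 5, 5, 31)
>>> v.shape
(3, 19)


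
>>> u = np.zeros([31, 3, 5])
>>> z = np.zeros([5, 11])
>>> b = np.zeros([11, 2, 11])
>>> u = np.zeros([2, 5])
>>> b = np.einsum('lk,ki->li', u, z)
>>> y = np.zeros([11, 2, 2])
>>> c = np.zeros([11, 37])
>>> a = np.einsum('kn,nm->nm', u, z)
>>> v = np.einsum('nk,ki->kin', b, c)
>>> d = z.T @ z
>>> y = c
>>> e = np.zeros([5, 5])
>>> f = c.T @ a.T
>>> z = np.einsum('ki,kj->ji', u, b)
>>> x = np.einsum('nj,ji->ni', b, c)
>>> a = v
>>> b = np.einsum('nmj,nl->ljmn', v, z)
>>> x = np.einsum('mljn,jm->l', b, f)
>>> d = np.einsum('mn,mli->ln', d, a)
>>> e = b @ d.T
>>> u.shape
(2, 5)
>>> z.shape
(11, 5)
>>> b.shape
(5, 2, 37, 11)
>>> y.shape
(11, 37)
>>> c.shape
(11, 37)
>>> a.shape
(11, 37, 2)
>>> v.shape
(11, 37, 2)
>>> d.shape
(37, 11)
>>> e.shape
(5, 2, 37, 37)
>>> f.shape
(37, 5)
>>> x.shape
(2,)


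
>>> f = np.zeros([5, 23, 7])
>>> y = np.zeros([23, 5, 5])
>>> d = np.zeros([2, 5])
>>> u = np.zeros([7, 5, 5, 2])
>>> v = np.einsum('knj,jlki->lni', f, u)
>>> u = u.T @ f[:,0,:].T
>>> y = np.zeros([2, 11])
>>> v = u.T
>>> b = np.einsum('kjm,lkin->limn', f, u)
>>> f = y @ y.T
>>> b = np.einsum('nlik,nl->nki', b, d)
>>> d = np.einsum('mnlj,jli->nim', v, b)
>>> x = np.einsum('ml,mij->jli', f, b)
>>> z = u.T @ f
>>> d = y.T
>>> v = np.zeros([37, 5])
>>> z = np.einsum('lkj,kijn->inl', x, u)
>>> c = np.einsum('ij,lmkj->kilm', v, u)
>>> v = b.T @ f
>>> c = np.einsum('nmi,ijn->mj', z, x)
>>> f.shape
(2, 2)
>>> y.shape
(2, 11)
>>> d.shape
(11, 2)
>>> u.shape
(2, 5, 5, 5)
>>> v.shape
(7, 5, 2)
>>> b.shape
(2, 5, 7)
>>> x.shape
(7, 2, 5)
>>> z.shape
(5, 5, 7)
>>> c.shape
(5, 2)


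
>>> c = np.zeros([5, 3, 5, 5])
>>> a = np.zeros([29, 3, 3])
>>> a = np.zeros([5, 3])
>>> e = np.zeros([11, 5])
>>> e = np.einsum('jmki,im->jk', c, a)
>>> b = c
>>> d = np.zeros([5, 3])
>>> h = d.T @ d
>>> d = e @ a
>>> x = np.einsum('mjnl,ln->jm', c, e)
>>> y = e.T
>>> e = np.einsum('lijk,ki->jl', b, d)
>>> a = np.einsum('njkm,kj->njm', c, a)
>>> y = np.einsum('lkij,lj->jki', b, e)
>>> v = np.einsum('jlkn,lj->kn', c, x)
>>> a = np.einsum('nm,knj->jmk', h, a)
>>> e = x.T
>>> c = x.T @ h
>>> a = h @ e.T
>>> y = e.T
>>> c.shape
(5, 3)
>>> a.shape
(3, 5)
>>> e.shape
(5, 3)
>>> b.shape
(5, 3, 5, 5)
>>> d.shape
(5, 3)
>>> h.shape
(3, 3)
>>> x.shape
(3, 5)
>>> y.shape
(3, 5)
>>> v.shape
(5, 5)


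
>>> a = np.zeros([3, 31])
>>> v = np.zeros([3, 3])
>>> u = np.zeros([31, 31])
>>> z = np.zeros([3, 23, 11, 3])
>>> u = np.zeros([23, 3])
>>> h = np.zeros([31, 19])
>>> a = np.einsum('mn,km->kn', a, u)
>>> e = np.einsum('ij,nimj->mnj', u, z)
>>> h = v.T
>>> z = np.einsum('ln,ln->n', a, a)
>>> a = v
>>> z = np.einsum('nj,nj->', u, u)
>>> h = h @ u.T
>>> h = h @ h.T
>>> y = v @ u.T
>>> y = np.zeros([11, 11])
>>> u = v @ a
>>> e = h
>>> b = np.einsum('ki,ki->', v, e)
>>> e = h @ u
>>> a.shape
(3, 3)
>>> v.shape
(3, 3)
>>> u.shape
(3, 3)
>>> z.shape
()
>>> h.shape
(3, 3)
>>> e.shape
(3, 3)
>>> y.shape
(11, 11)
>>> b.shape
()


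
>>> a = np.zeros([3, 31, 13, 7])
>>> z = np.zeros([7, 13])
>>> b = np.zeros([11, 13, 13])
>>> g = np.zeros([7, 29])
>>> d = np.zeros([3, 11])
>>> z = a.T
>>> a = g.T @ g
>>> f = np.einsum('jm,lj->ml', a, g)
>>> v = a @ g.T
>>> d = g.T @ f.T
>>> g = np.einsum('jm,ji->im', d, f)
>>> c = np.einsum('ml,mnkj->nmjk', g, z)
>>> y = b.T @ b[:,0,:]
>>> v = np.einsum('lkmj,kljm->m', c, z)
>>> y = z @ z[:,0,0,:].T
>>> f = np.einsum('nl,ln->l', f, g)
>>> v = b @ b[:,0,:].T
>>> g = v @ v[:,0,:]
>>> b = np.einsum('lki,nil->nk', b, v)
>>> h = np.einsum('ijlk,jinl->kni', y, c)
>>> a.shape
(29, 29)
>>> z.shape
(7, 13, 31, 3)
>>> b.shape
(11, 13)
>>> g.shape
(11, 13, 11)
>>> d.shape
(29, 29)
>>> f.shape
(7,)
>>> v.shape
(11, 13, 11)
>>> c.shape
(13, 7, 3, 31)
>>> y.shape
(7, 13, 31, 7)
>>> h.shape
(7, 3, 7)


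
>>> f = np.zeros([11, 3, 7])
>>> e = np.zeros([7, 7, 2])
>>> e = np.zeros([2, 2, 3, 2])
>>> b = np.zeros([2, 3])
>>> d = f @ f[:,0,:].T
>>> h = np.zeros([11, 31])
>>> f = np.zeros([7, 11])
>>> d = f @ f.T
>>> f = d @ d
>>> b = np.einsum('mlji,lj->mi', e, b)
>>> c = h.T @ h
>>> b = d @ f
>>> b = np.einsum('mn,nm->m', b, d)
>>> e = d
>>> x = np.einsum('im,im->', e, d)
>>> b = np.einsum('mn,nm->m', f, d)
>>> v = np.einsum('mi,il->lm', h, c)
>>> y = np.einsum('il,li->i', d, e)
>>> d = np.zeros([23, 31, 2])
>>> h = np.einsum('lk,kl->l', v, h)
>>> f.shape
(7, 7)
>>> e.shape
(7, 7)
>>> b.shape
(7,)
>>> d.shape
(23, 31, 2)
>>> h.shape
(31,)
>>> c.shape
(31, 31)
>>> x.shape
()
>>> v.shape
(31, 11)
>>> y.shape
(7,)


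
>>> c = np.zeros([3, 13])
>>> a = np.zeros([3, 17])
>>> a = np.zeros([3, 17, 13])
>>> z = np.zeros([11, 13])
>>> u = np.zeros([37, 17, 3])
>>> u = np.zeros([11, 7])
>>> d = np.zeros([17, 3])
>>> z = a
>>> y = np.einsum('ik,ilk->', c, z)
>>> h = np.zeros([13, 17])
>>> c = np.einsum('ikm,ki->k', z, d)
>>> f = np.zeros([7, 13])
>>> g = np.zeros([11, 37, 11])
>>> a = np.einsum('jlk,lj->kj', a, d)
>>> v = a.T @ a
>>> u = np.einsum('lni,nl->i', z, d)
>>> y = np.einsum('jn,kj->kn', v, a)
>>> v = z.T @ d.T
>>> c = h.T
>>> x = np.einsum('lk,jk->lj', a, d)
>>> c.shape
(17, 13)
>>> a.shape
(13, 3)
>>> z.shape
(3, 17, 13)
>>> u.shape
(13,)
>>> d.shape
(17, 3)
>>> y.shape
(13, 3)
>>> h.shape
(13, 17)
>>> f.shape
(7, 13)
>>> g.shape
(11, 37, 11)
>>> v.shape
(13, 17, 17)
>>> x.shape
(13, 17)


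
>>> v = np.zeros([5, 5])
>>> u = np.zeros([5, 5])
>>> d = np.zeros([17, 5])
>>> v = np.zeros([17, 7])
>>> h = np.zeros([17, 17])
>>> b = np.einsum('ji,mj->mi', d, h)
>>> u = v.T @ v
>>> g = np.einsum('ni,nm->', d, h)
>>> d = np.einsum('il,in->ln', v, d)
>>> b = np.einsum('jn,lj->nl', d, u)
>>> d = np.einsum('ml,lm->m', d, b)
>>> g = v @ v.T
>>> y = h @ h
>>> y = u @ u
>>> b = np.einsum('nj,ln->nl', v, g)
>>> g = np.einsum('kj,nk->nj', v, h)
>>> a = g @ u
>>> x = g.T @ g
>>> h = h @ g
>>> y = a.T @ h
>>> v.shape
(17, 7)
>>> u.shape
(7, 7)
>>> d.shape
(7,)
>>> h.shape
(17, 7)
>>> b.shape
(17, 17)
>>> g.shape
(17, 7)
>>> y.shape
(7, 7)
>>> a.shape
(17, 7)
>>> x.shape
(7, 7)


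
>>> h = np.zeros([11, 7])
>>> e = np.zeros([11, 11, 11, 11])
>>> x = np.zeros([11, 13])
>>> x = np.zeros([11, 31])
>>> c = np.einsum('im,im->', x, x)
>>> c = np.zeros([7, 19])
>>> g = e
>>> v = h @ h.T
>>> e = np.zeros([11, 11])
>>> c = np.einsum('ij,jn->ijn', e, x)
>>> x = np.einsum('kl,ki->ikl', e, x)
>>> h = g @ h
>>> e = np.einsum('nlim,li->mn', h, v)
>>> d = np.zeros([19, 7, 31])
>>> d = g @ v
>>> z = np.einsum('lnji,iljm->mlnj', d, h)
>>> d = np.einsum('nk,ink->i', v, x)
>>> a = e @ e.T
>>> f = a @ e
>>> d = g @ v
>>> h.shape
(11, 11, 11, 7)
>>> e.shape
(7, 11)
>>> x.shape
(31, 11, 11)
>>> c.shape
(11, 11, 31)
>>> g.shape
(11, 11, 11, 11)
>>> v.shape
(11, 11)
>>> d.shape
(11, 11, 11, 11)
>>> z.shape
(7, 11, 11, 11)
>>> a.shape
(7, 7)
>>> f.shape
(7, 11)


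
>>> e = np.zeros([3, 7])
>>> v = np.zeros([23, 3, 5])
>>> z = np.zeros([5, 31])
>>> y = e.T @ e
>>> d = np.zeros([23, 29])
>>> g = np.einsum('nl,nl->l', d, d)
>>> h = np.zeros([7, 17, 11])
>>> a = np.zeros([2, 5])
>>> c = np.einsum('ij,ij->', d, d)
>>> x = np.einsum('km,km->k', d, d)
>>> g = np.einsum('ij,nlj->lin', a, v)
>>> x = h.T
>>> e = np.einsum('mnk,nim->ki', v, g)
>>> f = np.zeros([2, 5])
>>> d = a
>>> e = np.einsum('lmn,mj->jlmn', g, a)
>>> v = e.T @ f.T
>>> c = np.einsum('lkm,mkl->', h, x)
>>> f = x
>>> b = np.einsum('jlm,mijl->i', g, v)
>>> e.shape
(5, 3, 2, 23)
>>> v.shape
(23, 2, 3, 2)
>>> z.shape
(5, 31)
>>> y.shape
(7, 7)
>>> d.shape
(2, 5)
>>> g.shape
(3, 2, 23)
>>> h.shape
(7, 17, 11)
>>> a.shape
(2, 5)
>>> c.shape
()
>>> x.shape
(11, 17, 7)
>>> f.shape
(11, 17, 7)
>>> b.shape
(2,)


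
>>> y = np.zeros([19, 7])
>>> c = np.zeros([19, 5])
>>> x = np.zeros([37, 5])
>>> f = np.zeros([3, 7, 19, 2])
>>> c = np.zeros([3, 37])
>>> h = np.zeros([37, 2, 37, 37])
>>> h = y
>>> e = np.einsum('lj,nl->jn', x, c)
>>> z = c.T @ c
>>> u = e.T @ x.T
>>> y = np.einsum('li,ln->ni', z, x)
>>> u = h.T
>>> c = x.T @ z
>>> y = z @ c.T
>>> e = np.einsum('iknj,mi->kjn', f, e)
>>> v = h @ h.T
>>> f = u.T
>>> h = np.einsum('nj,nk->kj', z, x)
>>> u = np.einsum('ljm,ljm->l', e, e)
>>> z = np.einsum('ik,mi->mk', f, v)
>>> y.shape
(37, 5)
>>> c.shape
(5, 37)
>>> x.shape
(37, 5)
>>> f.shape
(19, 7)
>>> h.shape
(5, 37)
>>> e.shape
(7, 2, 19)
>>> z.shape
(19, 7)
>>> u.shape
(7,)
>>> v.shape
(19, 19)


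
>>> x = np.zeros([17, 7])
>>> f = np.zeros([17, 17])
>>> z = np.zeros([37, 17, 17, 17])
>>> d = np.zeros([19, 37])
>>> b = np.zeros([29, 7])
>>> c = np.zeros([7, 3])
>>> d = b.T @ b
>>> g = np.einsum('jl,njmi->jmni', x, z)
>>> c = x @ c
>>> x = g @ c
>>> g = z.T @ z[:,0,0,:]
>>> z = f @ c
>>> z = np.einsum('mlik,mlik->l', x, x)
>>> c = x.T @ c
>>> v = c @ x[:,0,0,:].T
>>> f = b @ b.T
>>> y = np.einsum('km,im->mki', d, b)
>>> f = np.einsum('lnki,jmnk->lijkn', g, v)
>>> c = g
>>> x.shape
(17, 17, 37, 3)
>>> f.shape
(17, 17, 3, 17, 17)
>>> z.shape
(17,)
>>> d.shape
(7, 7)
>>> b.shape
(29, 7)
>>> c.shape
(17, 17, 17, 17)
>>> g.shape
(17, 17, 17, 17)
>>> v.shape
(3, 37, 17, 17)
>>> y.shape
(7, 7, 29)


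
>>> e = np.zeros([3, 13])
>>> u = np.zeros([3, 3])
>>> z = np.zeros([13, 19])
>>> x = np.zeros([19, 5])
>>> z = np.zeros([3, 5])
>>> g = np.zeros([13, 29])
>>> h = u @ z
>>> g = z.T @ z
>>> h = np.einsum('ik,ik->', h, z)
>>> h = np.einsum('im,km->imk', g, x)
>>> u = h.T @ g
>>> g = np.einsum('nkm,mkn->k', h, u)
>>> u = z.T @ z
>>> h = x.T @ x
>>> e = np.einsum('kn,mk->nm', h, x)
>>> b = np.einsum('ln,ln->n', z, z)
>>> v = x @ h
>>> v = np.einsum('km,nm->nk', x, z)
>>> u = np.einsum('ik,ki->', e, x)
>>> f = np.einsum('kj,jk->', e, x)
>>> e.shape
(5, 19)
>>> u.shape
()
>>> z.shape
(3, 5)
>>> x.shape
(19, 5)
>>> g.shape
(5,)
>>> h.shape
(5, 5)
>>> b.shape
(5,)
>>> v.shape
(3, 19)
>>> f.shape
()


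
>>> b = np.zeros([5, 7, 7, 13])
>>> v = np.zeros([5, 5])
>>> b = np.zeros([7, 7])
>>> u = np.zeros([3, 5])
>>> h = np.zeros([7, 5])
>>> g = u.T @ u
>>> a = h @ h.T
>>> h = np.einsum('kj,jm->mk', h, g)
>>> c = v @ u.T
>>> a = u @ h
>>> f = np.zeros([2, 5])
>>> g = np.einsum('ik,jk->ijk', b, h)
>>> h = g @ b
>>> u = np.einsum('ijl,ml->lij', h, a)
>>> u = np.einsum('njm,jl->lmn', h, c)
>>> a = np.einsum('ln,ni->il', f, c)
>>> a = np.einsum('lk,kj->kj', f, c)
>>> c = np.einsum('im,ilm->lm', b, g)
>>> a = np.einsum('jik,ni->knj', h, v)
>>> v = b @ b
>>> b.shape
(7, 7)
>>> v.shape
(7, 7)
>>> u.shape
(3, 7, 7)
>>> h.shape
(7, 5, 7)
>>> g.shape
(7, 5, 7)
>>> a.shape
(7, 5, 7)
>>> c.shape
(5, 7)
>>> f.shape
(2, 5)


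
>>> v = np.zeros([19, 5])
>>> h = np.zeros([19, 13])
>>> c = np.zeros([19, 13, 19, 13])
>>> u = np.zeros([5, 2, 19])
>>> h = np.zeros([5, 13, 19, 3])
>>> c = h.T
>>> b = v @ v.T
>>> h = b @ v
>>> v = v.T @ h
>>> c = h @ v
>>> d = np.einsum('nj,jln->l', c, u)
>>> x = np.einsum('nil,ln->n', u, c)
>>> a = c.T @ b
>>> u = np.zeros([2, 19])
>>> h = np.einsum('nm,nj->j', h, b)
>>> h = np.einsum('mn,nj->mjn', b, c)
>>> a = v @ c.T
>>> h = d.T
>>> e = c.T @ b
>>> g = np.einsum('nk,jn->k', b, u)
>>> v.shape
(5, 5)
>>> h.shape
(2,)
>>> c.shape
(19, 5)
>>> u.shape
(2, 19)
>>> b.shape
(19, 19)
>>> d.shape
(2,)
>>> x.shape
(5,)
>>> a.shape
(5, 19)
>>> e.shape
(5, 19)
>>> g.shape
(19,)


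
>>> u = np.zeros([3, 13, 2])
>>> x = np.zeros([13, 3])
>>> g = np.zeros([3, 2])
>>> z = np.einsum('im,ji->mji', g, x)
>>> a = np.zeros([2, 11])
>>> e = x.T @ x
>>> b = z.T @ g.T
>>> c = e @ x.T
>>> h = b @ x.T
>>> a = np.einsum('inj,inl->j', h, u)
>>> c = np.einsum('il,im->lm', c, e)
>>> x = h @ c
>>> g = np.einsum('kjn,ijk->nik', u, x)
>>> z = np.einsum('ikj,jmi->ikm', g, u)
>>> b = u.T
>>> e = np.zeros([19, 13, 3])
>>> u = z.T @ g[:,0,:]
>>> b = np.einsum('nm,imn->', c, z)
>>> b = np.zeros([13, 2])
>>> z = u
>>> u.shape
(13, 3, 3)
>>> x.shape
(3, 13, 3)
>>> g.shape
(2, 3, 3)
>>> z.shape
(13, 3, 3)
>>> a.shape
(13,)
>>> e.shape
(19, 13, 3)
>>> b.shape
(13, 2)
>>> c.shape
(13, 3)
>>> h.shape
(3, 13, 13)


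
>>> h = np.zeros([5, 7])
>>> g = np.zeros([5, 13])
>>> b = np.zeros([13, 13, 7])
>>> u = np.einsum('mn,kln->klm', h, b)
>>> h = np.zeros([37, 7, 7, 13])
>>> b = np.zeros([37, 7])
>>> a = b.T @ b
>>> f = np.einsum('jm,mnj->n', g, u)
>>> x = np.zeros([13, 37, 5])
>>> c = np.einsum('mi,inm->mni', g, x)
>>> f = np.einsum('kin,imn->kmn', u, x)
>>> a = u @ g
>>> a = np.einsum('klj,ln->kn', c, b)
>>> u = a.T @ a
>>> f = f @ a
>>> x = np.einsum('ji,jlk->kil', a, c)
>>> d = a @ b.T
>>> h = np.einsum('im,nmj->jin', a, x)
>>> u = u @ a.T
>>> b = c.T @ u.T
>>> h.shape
(37, 5, 13)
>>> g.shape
(5, 13)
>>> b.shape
(13, 37, 7)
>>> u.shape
(7, 5)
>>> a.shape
(5, 7)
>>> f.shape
(13, 37, 7)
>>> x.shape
(13, 7, 37)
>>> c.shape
(5, 37, 13)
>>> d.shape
(5, 37)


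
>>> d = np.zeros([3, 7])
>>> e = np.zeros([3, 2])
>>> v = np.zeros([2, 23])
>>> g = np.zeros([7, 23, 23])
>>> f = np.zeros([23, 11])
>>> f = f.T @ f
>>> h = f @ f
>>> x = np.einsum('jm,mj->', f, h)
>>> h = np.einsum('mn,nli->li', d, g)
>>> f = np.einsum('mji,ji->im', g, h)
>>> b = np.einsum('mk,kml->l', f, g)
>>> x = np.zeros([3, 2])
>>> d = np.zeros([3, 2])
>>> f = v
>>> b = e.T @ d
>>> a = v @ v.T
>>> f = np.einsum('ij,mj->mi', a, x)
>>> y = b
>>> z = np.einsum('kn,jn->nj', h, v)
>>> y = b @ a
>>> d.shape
(3, 2)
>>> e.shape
(3, 2)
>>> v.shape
(2, 23)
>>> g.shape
(7, 23, 23)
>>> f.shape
(3, 2)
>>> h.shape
(23, 23)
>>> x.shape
(3, 2)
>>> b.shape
(2, 2)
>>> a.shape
(2, 2)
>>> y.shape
(2, 2)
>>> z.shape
(23, 2)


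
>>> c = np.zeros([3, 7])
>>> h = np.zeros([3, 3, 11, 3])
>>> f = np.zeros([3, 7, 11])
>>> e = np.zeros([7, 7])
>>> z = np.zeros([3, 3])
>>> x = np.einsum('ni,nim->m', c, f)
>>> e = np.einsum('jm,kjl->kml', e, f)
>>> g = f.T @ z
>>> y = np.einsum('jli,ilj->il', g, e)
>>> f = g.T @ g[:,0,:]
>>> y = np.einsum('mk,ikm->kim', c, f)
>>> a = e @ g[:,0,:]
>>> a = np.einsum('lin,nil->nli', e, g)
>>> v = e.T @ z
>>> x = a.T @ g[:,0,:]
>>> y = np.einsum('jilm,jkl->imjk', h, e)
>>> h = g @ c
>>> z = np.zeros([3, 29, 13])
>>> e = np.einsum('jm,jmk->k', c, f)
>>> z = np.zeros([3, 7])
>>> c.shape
(3, 7)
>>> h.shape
(11, 7, 7)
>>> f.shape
(3, 7, 3)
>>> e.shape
(3,)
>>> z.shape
(3, 7)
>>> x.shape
(7, 3, 3)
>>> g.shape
(11, 7, 3)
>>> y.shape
(3, 3, 3, 7)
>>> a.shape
(11, 3, 7)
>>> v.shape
(11, 7, 3)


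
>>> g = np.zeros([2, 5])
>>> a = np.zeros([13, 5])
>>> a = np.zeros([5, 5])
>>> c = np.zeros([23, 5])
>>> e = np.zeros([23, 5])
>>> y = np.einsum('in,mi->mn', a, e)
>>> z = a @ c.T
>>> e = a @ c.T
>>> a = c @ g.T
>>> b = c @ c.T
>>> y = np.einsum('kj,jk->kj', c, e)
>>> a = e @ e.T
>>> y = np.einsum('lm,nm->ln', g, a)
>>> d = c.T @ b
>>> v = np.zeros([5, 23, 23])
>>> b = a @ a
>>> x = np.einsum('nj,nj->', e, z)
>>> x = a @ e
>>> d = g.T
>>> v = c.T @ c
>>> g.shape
(2, 5)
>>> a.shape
(5, 5)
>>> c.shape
(23, 5)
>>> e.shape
(5, 23)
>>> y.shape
(2, 5)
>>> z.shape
(5, 23)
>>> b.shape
(5, 5)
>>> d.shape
(5, 2)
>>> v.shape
(5, 5)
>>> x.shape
(5, 23)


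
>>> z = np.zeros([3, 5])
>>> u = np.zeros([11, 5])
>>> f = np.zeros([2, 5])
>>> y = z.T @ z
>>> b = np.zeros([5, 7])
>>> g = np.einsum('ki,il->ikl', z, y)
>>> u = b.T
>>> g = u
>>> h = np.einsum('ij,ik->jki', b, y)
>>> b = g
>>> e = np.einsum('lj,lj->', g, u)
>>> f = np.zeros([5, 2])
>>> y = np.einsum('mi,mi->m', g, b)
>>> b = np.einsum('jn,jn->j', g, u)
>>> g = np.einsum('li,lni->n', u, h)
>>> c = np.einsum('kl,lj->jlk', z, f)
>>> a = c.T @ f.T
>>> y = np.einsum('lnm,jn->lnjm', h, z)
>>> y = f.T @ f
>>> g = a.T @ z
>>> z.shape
(3, 5)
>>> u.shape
(7, 5)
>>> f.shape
(5, 2)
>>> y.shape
(2, 2)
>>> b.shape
(7,)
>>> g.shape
(5, 5, 5)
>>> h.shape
(7, 5, 5)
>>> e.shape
()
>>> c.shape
(2, 5, 3)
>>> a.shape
(3, 5, 5)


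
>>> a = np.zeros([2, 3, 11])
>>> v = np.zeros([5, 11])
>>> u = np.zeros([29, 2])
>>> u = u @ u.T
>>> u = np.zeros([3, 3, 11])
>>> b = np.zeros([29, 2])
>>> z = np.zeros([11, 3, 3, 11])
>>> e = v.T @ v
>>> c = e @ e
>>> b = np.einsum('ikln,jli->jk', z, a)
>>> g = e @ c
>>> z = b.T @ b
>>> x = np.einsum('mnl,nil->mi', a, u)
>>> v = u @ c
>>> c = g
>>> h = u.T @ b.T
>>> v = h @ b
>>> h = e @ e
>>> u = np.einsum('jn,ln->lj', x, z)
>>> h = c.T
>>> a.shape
(2, 3, 11)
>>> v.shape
(11, 3, 3)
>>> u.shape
(3, 2)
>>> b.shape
(2, 3)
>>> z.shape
(3, 3)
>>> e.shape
(11, 11)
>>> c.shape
(11, 11)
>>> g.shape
(11, 11)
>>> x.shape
(2, 3)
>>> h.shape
(11, 11)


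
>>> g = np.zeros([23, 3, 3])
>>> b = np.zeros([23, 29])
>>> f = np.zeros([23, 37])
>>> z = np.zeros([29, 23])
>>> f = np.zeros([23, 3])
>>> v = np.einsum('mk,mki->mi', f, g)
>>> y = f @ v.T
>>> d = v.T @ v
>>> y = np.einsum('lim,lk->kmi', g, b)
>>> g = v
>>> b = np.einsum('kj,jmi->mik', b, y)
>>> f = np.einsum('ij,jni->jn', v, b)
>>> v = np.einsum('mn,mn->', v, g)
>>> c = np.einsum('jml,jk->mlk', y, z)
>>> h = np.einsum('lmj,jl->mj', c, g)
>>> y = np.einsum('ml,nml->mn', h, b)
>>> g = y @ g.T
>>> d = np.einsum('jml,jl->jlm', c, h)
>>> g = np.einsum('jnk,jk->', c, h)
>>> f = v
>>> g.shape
()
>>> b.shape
(3, 3, 23)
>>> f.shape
()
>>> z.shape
(29, 23)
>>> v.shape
()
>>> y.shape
(3, 3)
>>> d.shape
(3, 23, 3)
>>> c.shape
(3, 3, 23)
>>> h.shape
(3, 23)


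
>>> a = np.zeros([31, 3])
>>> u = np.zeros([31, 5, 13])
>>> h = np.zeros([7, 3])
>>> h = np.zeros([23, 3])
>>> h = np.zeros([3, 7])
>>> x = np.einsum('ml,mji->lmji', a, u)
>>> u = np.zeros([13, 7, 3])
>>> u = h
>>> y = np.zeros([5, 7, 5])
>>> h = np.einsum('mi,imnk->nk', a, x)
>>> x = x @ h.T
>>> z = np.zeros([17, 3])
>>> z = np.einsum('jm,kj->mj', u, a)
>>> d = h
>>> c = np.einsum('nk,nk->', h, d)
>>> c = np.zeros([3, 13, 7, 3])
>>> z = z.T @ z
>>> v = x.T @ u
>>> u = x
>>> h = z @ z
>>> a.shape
(31, 3)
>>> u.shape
(3, 31, 5, 5)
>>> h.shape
(3, 3)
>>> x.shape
(3, 31, 5, 5)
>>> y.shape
(5, 7, 5)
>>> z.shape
(3, 3)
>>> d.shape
(5, 13)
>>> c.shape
(3, 13, 7, 3)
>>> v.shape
(5, 5, 31, 7)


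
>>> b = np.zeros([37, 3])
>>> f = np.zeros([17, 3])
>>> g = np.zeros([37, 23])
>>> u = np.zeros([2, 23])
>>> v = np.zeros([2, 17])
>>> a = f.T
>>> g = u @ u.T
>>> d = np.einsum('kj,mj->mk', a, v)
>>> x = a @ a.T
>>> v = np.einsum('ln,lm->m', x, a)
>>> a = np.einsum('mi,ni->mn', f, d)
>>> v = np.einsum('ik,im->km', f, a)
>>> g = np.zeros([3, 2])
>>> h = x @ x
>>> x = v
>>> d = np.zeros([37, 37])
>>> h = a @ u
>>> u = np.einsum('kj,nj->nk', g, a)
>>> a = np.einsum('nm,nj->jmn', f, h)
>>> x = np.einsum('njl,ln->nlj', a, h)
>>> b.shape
(37, 3)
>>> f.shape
(17, 3)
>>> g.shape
(3, 2)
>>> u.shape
(17, 3)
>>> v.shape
(3, 2)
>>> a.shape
(23, 3, 17)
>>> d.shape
(37, 37)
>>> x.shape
(23, 17, 3)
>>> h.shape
(17, 23)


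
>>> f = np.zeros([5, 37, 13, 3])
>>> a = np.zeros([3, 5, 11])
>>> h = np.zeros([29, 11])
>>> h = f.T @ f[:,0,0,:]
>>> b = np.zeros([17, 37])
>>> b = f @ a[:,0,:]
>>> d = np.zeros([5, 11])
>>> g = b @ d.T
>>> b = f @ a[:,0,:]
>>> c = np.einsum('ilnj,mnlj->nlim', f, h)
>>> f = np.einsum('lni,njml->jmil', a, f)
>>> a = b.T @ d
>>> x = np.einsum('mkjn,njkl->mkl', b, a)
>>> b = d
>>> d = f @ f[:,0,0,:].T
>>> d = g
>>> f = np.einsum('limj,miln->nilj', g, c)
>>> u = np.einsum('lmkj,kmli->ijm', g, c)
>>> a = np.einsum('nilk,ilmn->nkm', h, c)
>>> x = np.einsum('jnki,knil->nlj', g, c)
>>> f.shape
(3, 37, 5, 5)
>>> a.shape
(3, 3, 5)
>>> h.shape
(3, 13, 37, 3)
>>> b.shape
(5, 11)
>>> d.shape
(5, 37, 13, 5)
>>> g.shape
(5, 37, 13, 5)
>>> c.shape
(13, 37, 5, 3)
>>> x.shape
(37, 3, 5)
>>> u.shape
(3, 5, 37)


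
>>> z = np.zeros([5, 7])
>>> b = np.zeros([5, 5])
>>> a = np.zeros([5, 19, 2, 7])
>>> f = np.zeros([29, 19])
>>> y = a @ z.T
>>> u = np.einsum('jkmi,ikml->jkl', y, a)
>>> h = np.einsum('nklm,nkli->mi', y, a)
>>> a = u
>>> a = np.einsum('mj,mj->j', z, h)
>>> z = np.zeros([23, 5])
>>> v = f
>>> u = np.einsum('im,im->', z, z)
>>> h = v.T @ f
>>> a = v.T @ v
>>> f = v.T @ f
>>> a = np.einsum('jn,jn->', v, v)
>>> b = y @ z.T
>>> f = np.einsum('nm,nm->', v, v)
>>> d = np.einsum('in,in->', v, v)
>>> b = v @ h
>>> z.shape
(23, 5)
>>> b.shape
(29, 19)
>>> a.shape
()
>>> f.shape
()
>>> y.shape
(5, 19, 2, 5)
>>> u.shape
()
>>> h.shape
(19, 19)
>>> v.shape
(29, 19)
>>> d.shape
()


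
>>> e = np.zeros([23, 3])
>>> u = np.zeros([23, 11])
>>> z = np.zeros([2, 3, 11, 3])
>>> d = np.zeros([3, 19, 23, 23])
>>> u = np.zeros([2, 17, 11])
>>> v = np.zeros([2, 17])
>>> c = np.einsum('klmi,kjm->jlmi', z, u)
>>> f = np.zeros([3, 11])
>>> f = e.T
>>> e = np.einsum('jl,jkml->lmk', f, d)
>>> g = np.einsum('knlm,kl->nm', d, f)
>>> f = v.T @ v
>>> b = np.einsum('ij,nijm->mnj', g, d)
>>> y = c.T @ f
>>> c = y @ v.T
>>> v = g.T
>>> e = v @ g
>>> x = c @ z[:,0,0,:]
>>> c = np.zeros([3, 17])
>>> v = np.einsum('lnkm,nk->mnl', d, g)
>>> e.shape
(23, 23)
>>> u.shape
(2, 17, 11)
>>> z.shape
(2, 3, 11, 3)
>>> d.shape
(3, 19, 23, 23)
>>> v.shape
(23, 19, 3)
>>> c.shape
(3, 17)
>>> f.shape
(17, 17)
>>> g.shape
(19, 23)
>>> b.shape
(23, 3, 23)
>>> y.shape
(3, 11, 3, 17)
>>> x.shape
(3, 11, 3, 3)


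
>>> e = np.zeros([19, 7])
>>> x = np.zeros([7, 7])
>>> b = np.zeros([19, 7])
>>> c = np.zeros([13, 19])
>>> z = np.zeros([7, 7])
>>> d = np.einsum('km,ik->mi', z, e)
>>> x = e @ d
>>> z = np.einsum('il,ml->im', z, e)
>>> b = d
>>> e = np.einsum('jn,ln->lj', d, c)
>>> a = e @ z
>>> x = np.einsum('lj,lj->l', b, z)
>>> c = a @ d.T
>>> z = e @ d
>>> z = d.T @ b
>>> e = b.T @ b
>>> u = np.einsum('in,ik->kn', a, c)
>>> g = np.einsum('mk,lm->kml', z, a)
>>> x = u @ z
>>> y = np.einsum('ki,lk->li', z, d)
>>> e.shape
(19, 19)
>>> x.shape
(7, 19)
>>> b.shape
(7, 19)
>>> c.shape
(13, 7)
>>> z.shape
(19, 19)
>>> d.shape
(7, 19)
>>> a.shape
(13, 19)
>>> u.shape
(7, 19)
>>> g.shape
(19, 19, 13)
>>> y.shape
(7, 19)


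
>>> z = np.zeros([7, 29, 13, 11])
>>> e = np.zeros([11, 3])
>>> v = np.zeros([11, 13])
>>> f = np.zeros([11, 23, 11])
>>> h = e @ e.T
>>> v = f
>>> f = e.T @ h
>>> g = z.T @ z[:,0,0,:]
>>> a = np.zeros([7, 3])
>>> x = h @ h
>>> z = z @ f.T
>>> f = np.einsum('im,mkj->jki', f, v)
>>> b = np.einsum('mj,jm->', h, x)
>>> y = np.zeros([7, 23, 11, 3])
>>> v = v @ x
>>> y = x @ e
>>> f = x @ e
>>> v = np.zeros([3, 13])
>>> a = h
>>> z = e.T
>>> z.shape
(3, 11)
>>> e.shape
(11, 3)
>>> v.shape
(3, 13)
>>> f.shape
(11, 3)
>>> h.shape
(11, 11)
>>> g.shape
(11, 13, 29, 11)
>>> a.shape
(11, 11)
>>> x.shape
(11, 11)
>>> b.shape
()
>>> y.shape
(11, 3)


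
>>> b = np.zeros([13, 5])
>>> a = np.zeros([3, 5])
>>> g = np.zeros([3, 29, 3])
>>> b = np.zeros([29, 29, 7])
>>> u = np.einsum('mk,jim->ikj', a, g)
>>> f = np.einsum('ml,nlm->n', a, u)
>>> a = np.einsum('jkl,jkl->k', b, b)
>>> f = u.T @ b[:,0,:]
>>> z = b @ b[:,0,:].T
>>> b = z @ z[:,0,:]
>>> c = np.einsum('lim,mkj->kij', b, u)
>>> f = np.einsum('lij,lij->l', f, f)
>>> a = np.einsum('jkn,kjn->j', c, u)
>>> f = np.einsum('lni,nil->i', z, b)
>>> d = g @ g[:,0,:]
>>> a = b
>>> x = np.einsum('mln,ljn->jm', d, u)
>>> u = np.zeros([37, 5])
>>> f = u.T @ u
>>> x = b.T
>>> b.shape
(29, 29, 29)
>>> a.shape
(29, 29, 29)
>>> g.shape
(3, 29, 3)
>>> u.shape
(37, 5)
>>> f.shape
(5, 5)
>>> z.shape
(29, 29, 29)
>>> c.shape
(5, 29, 3)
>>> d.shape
(3, 29, 3)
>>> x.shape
(29, 29, 29)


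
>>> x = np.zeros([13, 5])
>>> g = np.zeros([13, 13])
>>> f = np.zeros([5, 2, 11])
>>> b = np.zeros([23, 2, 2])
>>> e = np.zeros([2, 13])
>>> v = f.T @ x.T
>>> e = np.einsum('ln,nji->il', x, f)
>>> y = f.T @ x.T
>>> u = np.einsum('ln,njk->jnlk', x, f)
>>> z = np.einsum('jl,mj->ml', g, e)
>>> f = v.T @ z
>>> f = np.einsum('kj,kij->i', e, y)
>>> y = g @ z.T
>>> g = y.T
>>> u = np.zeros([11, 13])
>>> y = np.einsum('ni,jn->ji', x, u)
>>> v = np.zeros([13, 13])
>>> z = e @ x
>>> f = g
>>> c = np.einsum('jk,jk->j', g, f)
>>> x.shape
(13, 5)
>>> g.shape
(11, 13)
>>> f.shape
(11, 13)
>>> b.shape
(23, 2, 2)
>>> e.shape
(11, 13)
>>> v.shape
(13, 13)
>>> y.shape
(11, 5)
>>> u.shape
(11, 13)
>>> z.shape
(11, 5)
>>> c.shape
(11,)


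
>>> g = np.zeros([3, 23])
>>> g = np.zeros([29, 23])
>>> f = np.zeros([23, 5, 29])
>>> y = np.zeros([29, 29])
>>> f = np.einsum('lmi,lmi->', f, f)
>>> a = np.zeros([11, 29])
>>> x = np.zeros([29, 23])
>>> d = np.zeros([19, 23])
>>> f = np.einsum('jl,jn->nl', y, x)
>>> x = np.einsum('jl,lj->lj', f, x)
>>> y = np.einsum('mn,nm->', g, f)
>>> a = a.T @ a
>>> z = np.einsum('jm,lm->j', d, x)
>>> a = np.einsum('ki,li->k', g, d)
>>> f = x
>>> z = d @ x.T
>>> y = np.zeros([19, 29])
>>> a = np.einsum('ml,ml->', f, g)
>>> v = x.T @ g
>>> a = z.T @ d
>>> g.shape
(29, 23)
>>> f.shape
(29, 23)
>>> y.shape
(19, 29)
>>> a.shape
(29, 23)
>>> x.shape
(29, 23)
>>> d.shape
(19, 23)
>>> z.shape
(19, 29)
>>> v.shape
(23, 23)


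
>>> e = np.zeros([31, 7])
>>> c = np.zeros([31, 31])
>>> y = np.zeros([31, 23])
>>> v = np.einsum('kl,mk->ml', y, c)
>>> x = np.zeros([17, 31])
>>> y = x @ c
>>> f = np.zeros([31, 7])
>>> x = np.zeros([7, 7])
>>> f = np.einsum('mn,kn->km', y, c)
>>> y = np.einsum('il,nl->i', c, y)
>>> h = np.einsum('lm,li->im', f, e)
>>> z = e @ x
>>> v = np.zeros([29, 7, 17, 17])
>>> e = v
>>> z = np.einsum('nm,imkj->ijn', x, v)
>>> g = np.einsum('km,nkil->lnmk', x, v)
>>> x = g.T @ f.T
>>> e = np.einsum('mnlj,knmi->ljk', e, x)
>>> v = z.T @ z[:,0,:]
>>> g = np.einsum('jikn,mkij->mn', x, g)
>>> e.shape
(17, 17, 7)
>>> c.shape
(31, 31)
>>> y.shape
(31,)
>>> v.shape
(7, 17, 7)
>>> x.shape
(7, 7, 29, 31)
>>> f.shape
(31, 17)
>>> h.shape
(7, 17)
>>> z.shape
(29, 17, 7)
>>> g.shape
(17, 31)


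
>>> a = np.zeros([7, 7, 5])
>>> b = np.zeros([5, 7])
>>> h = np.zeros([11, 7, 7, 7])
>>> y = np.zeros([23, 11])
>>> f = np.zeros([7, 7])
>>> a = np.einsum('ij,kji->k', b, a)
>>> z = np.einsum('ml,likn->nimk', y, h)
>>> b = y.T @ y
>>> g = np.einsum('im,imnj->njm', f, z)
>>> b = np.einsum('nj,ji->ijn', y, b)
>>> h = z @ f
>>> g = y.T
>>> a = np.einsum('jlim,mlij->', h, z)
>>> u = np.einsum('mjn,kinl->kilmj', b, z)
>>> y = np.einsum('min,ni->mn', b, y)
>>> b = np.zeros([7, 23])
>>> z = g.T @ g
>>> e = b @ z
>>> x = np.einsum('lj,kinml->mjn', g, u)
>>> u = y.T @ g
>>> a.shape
()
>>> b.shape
(7, 23)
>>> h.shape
(7, 7, 23, 7)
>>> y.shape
(11, 23)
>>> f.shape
(7, 7)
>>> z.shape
(23, 23)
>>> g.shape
(11, 23)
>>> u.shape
(23, 23)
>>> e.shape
(7, 23)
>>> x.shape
(11, 23, 7)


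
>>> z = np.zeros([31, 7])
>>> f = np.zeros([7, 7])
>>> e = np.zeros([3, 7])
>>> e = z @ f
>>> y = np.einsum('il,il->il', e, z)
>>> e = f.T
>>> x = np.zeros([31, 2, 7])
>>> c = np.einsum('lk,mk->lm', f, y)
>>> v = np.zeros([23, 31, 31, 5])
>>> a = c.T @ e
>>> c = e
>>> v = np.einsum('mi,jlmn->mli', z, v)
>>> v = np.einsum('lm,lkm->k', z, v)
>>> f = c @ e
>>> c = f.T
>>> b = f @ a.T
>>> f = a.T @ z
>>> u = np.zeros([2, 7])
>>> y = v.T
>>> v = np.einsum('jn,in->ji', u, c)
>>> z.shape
(31, 7)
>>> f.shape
(7, 7)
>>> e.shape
(7, 7)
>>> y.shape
(31,)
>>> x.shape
(31, 2, 7)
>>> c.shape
(7, 7)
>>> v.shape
(2, 7)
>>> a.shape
(31, 7)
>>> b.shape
(7, 31)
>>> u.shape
(2, 7)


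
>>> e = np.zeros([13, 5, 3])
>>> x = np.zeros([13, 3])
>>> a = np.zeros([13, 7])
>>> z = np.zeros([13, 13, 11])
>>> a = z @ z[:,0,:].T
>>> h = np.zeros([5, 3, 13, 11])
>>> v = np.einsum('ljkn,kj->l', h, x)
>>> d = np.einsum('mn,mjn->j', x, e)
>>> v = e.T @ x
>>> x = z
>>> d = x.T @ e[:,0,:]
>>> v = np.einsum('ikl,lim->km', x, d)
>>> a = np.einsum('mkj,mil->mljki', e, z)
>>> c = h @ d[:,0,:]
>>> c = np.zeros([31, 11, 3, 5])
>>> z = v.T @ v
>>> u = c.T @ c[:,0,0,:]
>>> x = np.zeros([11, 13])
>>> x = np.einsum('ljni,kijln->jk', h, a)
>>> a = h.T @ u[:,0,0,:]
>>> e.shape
(13, 5, 3)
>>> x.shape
(3, 13)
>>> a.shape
(11, 13, 3, 5)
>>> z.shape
(3, 3)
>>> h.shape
(5, 3, 13, 11)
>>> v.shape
(13, 3)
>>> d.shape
(11, 13, 3)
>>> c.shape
(31, 11, 3, 5)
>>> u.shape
(5, 3, 11, 5)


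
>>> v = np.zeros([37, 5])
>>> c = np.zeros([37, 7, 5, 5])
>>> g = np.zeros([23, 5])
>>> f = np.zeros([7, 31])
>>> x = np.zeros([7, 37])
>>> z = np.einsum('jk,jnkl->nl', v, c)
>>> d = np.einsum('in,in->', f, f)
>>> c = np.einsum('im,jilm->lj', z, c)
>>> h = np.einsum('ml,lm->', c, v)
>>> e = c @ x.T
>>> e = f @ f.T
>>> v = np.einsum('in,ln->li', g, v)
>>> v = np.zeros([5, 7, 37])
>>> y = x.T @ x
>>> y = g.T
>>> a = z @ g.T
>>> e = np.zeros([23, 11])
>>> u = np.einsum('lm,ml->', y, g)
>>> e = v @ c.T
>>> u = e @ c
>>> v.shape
(5, 7, 37)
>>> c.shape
(5, 37)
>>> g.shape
(23, 5)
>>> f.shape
(7, 31)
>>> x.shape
(7, 37)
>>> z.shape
(7, 5)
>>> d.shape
()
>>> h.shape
()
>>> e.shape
(5, 7, 5)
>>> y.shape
(5, 23)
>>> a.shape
(7, 23)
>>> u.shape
(5, 7, 37)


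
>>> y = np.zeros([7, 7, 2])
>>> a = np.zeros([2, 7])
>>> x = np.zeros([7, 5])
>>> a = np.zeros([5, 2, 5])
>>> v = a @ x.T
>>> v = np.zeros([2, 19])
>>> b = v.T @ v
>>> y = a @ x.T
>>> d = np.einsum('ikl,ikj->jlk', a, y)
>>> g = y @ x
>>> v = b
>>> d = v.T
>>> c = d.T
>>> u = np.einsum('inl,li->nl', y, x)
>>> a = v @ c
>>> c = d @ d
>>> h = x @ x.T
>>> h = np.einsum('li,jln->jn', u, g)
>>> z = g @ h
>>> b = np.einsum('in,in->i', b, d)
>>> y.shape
(5, 2, 7)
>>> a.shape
(19, 19)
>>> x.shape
(7, 5)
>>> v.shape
(19, 19)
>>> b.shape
(19,)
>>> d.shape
(19, 19)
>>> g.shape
(5, 2, 5)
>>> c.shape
(19, 19)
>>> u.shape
(2, 7)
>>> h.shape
(5, 5)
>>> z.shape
(5, 2, 5)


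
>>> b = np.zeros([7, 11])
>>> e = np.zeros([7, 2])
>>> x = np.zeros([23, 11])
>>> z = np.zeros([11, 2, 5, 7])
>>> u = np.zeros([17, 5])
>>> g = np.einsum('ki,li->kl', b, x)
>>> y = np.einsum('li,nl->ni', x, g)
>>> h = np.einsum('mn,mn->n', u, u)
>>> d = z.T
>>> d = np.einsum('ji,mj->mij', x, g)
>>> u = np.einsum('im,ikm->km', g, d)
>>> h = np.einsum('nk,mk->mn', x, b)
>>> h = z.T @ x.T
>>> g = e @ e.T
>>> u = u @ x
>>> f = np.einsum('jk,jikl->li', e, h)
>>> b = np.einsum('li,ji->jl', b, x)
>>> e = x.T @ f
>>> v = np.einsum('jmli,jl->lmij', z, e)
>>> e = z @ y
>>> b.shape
(23, 7)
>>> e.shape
(11, 2, 5, 11)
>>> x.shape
(23, 11)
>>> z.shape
(11, 2, 5, 7)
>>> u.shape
(11, 11)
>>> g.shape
(7, 7)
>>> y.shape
(7, 11)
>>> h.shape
(7, 5, 2, 23)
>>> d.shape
(7, 11, 23)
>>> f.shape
(23, 5)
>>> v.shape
(5, 2, 7, 11)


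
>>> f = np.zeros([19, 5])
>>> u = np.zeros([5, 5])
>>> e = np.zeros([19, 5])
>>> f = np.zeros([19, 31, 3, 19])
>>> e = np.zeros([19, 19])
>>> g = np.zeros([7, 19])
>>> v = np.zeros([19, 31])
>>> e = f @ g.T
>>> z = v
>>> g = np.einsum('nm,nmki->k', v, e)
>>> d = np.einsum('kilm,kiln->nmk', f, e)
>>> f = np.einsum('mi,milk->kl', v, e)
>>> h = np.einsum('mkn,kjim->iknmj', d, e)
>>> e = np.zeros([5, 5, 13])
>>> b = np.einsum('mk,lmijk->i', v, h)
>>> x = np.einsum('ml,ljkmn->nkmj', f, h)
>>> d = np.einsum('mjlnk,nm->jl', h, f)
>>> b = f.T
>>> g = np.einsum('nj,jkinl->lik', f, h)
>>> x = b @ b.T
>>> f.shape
(7, 3)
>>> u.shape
(5, 5)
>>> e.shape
(5, 5, 13)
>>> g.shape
(31, 19, 19)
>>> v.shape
(19, 31)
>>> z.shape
(19, 31)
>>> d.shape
(19, 19)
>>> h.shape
(3, 19, 19, 7, 31)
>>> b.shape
(3, 7)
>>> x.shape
(3, 3)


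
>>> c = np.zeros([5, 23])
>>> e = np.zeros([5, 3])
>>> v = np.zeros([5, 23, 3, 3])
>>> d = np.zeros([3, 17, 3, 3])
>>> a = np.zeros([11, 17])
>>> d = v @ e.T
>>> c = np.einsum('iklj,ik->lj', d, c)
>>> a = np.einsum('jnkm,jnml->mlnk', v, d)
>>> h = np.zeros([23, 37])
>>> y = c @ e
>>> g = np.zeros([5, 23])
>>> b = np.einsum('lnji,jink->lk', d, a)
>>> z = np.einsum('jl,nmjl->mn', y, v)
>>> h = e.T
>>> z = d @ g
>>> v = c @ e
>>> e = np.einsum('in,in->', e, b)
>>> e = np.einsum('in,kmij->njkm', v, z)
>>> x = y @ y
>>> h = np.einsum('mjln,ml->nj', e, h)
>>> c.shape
(3, 5)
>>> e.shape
(3, 23, 5, 23)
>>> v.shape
(3, 3)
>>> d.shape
(5, 23, 3, 5)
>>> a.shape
(3, 5, 23, 3)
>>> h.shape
(23, 23)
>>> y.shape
(3, 3)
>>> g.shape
(5, 23)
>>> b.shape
(5, 3)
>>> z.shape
(5, 23, 3, 23)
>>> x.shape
(3, 3)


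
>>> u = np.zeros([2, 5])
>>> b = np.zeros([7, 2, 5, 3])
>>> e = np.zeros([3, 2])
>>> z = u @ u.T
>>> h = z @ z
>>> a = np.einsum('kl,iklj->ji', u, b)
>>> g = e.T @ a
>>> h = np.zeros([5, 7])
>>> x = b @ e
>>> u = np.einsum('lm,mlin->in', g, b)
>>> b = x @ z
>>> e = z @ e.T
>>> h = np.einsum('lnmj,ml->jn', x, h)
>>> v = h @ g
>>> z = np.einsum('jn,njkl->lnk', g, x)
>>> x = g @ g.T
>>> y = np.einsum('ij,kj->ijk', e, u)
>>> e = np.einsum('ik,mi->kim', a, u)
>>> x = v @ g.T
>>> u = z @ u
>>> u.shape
(2, 7, 3)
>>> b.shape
(7, 2, 5, 2)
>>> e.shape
(7, 3, 5)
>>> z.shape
(2, 7, 5)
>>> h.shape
(2, 2)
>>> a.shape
(3, 7)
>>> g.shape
(2, 7)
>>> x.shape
(2, 2)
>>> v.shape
(2, 7)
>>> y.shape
(2, 3, 5)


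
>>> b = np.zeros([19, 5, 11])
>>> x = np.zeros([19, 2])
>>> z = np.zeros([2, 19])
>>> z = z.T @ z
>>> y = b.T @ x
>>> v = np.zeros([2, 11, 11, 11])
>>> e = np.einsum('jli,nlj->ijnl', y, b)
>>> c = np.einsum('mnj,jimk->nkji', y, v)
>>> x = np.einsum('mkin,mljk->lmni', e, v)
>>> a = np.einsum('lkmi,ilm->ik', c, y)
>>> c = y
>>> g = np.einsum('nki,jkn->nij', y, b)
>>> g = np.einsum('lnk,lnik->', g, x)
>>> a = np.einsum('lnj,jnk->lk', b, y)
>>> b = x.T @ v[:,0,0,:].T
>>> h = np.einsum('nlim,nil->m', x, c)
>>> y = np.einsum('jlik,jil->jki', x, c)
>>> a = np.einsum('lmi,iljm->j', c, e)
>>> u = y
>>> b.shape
(19, 5, 2, 2)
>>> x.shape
(11, 2, 5, 19)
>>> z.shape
(19, 19)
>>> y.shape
(11, 19, 5)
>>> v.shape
(2, 11, 11, 11)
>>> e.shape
(2, 11, 19, 5)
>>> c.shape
(11, 5, 2)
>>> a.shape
(19,)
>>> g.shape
()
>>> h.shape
(19,)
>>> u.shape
(11, 19, 5)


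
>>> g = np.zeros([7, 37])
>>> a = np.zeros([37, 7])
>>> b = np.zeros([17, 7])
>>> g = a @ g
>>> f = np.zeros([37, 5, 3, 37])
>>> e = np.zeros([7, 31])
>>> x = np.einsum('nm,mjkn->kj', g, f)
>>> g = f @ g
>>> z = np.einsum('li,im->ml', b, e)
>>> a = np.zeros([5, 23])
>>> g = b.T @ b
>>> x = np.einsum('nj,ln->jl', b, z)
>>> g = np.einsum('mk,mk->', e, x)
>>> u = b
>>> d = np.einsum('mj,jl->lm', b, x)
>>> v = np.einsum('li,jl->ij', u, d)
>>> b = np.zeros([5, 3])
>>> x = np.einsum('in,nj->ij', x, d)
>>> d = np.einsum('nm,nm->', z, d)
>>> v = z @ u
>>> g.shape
()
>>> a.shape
(5, 23)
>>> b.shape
(5, 3)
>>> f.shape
(37, 5, 3, 37)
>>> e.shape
(7, 31)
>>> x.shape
(7, 17)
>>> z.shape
(31, 17)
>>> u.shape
(17, 7)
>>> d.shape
()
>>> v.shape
(31, 7)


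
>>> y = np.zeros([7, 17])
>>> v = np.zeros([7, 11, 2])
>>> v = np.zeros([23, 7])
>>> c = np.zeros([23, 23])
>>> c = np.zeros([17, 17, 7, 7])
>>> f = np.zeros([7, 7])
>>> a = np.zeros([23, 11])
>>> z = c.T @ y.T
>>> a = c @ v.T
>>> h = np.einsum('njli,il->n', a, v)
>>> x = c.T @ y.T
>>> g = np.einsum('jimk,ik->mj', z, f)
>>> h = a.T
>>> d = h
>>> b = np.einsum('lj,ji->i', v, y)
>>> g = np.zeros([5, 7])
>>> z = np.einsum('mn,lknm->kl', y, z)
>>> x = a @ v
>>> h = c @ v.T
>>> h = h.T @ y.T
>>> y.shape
(7, 17)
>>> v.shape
(23, 7)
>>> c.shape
(17, 17, 7, 7)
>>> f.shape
(7, 7)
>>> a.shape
(17, 17, 7, 23)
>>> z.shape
(7, 7)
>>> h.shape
(23, 7, 17, 7)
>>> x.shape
(17, 17, 7, 7)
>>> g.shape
(5, 7)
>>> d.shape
(23, 7, 17, 17)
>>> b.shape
(17,)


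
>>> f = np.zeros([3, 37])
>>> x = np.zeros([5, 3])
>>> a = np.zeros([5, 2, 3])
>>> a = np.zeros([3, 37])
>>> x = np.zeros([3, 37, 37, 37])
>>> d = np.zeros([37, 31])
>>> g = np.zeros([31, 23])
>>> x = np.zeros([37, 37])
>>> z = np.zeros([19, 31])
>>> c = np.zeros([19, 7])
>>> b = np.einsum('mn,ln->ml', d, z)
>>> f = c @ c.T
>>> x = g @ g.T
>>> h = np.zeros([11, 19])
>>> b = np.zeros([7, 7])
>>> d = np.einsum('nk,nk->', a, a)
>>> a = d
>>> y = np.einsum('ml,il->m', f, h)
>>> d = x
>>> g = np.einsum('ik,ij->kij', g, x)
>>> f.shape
(19, 19)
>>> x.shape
(31, 31)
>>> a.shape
()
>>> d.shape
(31, 31)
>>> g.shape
(23, 31, 31)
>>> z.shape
(19, 31)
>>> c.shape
(19, 7)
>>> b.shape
(7, 7)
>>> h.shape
(11, 19)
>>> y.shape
(19,)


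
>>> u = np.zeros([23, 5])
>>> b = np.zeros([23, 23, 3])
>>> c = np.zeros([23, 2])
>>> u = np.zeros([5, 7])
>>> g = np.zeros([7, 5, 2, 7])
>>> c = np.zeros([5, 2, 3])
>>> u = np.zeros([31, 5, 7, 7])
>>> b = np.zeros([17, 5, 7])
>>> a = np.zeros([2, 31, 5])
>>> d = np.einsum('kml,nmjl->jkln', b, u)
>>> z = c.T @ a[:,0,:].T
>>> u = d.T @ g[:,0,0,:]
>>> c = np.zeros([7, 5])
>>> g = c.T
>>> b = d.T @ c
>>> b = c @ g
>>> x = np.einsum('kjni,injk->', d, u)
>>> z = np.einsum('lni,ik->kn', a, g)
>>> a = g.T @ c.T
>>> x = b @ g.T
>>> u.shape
(31, 7, 17, 7)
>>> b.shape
(7, 7)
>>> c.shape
(7, 5)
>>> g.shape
(5, 7)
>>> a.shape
(7, 7)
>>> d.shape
(7, 17, 7, 31)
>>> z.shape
(7, 31)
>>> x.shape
(7, 5)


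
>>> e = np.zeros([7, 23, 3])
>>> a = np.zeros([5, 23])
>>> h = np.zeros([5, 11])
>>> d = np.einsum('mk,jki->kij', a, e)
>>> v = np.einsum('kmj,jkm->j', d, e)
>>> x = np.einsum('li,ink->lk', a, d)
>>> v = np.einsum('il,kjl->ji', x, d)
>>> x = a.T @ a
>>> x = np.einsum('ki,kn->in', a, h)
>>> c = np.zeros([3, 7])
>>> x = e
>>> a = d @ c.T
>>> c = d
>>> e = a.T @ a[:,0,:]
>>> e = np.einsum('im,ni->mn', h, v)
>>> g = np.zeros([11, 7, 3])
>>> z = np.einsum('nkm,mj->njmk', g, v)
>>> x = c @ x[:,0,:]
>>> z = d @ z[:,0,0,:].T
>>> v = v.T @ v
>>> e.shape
(11, 3)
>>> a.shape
(23, 3, 3)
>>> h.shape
(5, 11)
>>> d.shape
(23, 3, 7)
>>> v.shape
(5, 5)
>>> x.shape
(23, 3, 3)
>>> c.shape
(23, 3, 7)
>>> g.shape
(11, 7, 3)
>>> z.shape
(23, 3, 11)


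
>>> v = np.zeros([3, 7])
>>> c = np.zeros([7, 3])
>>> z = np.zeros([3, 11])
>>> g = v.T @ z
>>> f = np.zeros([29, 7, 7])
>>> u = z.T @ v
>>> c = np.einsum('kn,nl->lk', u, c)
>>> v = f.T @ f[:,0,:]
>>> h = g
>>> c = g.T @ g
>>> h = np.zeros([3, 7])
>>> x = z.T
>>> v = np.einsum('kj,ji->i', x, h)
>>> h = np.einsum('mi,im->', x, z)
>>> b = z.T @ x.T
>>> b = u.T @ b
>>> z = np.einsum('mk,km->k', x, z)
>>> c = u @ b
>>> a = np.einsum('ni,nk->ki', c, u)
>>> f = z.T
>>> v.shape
(7,)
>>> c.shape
(11, 11)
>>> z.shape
(3,)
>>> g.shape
(7, 11)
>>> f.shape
(3,)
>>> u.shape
(11, 7)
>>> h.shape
()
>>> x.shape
(11, 3)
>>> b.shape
(7, 11)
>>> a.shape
(7, 11)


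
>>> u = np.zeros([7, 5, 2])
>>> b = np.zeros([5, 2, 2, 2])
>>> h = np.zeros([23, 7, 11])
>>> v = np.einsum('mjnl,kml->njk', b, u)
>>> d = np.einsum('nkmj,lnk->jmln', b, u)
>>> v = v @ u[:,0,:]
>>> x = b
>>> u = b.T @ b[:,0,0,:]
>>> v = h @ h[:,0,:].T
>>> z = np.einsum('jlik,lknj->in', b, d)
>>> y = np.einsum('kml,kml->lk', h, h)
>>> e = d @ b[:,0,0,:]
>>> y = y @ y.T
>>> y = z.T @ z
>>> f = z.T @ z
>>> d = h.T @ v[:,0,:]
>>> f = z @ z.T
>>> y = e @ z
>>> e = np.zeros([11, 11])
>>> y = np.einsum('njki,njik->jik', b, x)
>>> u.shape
(2, 2, 2, 2)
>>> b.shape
(5, 2, 2, 2)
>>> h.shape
(23, 7, 11)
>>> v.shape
(23, 7, 23)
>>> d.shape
(11, 7, 23)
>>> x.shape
(5, 2, 2, 2)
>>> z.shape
(2, 7)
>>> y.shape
(2, 2, 2)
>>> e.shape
(11, 11)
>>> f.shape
(2, 2)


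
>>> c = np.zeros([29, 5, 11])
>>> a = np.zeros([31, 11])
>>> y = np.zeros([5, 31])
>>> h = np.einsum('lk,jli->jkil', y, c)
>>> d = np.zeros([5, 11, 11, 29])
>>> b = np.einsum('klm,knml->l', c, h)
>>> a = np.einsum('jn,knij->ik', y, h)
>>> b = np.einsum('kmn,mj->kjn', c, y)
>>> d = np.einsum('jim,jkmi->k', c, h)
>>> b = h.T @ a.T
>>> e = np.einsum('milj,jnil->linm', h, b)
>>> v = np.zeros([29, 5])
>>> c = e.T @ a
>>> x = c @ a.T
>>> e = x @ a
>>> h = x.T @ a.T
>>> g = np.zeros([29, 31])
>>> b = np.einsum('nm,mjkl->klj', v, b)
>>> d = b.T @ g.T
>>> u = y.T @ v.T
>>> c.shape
(29, 11, 31, 29)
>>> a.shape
(11, 29)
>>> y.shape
(5, 31)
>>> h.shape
(11, 31, 11, 11)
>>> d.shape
(11, 11, 29)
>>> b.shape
(31, 11, 11)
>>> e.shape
(29, 11, 31, 29)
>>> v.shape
(29, 5)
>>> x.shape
(29, 11, 31, 11)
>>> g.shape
(29, 31)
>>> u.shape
(31, 29)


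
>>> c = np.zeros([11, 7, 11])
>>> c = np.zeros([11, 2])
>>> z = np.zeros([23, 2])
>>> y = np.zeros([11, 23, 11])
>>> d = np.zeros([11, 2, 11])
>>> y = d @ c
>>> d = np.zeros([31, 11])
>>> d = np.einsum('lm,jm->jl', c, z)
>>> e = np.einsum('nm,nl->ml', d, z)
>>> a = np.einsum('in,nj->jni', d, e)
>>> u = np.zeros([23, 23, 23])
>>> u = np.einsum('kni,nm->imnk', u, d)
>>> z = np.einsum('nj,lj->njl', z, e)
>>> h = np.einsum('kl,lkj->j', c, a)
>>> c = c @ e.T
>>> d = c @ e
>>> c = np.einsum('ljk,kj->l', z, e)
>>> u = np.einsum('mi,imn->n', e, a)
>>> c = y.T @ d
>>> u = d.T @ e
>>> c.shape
(2, 2, 2)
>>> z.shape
(23, 2, 11)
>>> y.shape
(11, 2, 2)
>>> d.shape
(11, 2)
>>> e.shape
(11, 2)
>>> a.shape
(2, 11, 23)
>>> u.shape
(2, 2)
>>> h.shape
(23,)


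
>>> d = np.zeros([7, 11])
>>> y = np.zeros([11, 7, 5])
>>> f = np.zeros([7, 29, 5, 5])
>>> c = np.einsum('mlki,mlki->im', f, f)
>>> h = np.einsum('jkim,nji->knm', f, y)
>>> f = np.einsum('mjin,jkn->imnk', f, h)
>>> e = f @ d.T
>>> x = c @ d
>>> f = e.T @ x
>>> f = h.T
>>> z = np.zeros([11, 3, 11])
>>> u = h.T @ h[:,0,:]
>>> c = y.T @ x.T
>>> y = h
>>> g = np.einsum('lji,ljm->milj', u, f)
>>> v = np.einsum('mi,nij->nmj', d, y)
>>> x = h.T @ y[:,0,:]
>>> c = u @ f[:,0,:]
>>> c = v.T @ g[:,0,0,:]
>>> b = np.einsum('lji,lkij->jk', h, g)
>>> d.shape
(7, 11)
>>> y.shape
(29, 11, 5)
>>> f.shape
(5, 11, 29)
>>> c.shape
(5, 7, 11)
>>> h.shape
(29, 11, 5)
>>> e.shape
(5, 7, 5, 7)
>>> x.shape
(5, 11, 5)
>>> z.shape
(11, 3, 11)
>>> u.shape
(5, 11, 5)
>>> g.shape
(29, 5, 5, 11)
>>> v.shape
(29, 7, 5)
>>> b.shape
(11, 5)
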